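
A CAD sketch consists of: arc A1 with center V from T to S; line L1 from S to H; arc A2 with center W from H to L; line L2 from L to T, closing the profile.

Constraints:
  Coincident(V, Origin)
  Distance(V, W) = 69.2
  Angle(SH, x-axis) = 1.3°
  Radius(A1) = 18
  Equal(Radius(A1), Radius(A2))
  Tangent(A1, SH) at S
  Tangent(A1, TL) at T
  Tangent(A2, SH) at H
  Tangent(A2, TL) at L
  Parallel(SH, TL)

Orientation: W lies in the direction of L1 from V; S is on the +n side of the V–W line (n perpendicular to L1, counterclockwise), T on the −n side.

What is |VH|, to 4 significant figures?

71.50

The slot axis is L1's direction at 1.3°, so u = (cos 1.3°, sin 1.3°) = (0.9997, 0.02269) and n = (−sin 1.3°, cos 1.3°) = (-0.02269, 0.9997). V is at the origin and W lies 69.2 along u from V, so W = 69.2·u = (69.18, 1.570). Tangency of A1 to both parallel lines with radius 18.0 puts S and T at V ± 18.0·n: S = (-0.4084, 18.00), T = (0.4084, -18.00). Equal radii place H and L the same way about W: H = W + 18.0·n = (68.77, 19.57), L = W − 18.0·n = (69.59, -16.43). Then |VH| = |H − V| = 71.50.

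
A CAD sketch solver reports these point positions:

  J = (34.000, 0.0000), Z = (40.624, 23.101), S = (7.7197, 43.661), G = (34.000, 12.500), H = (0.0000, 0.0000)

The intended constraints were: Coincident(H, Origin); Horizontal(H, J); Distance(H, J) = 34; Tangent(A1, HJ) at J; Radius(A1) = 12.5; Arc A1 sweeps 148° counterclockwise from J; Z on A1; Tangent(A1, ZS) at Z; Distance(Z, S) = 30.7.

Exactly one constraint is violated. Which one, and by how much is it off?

Distance(Z, S) = 30.7 — off by 8.10.

H = (0.00, 0.00) ✓; H.y = 0.00, J.y = 0.00 ✓; |HJ| = 34.00 ✓; ∠(GJ, JH) = 90.00° ✓; |GJ| = 12.50 ✓; bearing(G→Z) − bearing(G→J) = 148.0° ✓; |GZ| = 12.50 ✓; ∠(GZ, ZS) = 90.00° ✓; |ZS| = 38.80 ✗.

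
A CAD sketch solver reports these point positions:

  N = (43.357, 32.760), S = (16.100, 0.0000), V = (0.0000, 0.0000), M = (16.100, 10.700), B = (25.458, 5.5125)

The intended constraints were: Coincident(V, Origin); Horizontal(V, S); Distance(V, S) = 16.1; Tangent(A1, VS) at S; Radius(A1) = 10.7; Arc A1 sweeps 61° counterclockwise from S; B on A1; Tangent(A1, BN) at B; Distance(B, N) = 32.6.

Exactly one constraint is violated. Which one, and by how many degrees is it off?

Tangent(A1, BN) at B — off by 4.30°.

V = (0.00, 0.00) ✓; V.y = 0.00, S.y = 0.00 ✓; |VS| = 16.10 ✓; ∠(MS, SV) = 90.00° ✓; |MS| = 10.70 ✓; bearing(M→B) − bearing(M→S) = 61.00° ✓; |MB| = 10.70 ✓; ∠(MB, BN) = 94.30° ✗; |BN| = 32.60 ✓.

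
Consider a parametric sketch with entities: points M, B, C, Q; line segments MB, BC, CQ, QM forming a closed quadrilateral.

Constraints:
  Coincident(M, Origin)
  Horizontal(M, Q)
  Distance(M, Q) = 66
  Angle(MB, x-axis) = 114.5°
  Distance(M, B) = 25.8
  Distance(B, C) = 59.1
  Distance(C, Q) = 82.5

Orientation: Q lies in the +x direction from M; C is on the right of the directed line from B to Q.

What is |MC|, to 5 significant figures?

36.565

Checks: M = (0.00, 0.00) ✓; |BC| = 59.10 ✓; |CQ| = 82.50 ✓.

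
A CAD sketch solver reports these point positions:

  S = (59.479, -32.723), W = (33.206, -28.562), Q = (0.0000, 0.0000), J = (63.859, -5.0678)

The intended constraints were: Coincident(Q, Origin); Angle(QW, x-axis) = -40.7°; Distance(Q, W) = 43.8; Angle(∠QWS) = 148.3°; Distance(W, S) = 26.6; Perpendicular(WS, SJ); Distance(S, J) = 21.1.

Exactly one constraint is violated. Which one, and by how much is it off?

Distance(S, J) = 21.1 — off by 6.90.

Q = (0.00, 0.00) ✓; QW at -40.70° ✓; |QW| = 43.80 ✓; ∠QWS = 148.3° ✓; |WS| = 26.60 ✓; ∠(WS, SJ) = 90.00° ✓; |SJ| = 28.00 ✗.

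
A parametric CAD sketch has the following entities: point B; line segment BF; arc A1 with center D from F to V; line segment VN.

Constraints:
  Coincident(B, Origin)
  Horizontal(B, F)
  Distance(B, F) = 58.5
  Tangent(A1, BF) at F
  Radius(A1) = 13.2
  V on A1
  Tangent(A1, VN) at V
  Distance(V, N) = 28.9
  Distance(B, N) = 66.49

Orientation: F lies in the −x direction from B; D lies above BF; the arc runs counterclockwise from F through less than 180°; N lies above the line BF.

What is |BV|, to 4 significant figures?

47.96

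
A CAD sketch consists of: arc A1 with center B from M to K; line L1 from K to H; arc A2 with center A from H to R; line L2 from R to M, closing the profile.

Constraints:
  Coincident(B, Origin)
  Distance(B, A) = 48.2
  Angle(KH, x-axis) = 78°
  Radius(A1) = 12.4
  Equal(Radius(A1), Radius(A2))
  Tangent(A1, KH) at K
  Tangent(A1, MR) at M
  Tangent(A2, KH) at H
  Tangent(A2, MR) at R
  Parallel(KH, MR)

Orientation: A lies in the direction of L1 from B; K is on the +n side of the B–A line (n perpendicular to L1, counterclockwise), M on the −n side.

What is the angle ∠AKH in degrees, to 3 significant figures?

14.4°

The slot axis is L1's direction at 78.0°, so u = (cos 78.0°, sin 78.0°) = (0.208, 0.978) and n = (−sin 78.0°, cos 78.0°) = (-0.978, 0.208). B is at the origin and A lies 48.2 along u from B, so A = 48.2·u = (10.0, 47.1). Tangency of A1 to both parallel lines with radius 12.4 puts K and M at B ± 12.4·n: K = (-12.1, 2.58), M = (12.1, -2.58). Equal radii place H and R the same way about A: H = A + 12.4·n = (-2.11, 49.7), R = A − 12.4·n = (22.2, 44.6). Then cos ∠AKH = KA·KH / (|KA||KH|), giving 14.4°.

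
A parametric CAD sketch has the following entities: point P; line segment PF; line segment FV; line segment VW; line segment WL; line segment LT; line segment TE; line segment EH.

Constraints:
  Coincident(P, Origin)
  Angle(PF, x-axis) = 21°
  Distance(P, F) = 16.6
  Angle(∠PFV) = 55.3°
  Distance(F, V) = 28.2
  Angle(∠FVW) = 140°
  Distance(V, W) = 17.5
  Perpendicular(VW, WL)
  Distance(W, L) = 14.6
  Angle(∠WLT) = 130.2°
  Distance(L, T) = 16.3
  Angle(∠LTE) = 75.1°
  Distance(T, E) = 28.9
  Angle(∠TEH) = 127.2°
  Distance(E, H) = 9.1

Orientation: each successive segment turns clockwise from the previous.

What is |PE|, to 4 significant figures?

23.58

P is at the origin; PF runs at 21.0° with length 16.6, so F = (15.50, 5.949). ∠PFV = 55.3° gives FV at -103.7° from the x-axis; with |FV| = 28.2, V = (8.819, -21.45). ∠FVW = 140.0° gives VW at -143.7° from the x-axis; with |VW| = 17.5, W = (-5.285, -31.81). VW is perpendicular to WL, so WL runs at 126.3°; with |WL| = 14.6, L = (-13.93, -20.04). ∠WLT = 130.2° gives LT at 76.50° from the x-axis; with |LT| = 16.3, T = (-10.12, -4.193). ∠LTE = 75.1° gives TE at -28.40° from the x-axis; with |TE| = 28.9, E = (15.30, -17.94). Then |PE| = |E − P| = 23.58.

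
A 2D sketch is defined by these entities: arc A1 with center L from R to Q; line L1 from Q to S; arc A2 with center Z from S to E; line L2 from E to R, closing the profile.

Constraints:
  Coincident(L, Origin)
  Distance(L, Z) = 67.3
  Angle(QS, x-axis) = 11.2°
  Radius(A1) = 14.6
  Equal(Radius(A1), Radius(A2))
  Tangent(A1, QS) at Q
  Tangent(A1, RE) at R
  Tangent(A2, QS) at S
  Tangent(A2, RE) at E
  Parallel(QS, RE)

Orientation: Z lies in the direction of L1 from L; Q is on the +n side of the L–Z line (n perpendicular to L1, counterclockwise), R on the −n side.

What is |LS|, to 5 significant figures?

68.865

The slot axis is L1's direction at 11.2°, so u = (cos 11.2°, sin 11.2°) = (0.98096, 0.19423) and n = (−sin 11.2°, cos 11.2°) = (-0.19423, 0.98096). L is at the origin and Z lies 67.3 along u from L, so Z = 67.3·u = (66.018, 13.072). Tangency of A1 to both parallel lines with radius 14.6 puts Q and R at L ± 14.6·n: Q = (-2.8358, 14.322), R = (2.8358, -14.322). Equal radii place S and E the same way about Z: S = Z + 14.6·n = (63.182, 27.394), E = Z − 14.6·n = (68.854, -1.2500). Then |LS| = |S − L| = 68.865.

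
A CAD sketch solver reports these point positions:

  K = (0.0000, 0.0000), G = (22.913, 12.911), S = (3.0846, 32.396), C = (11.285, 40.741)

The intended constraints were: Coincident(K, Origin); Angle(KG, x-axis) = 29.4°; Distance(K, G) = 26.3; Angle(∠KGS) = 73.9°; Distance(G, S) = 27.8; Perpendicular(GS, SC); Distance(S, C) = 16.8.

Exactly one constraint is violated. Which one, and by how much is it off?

Distance(S, C) = 16.8 — off by 5.10.

K = (0.00, 0.00) ✓; KG at 29.40° ✓; |KG| = 26.30 ✓; ∠KGS = 73.90° ✓; |GS| = 27.80 ✓; ∠(GS, SC) = 90.00° ✓; |SC| = 11.70 ✗.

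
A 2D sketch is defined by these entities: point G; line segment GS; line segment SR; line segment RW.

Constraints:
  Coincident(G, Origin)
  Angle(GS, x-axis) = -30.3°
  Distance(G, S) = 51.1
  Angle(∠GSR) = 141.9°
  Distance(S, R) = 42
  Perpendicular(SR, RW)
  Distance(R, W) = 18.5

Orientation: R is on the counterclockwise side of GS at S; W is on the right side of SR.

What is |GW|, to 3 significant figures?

96.2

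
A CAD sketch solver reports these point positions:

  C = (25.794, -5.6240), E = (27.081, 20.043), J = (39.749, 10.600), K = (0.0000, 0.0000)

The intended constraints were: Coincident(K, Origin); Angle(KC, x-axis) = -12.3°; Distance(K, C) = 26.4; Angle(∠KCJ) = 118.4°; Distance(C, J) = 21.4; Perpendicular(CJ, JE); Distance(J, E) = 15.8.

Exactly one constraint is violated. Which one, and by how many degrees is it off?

Perpendicular(CJ, JE) — off by 4.00°.

K = (0.00, 0.00) ✓; KC at -12.30° ✓; |KC| = 26.40 ✓; ∠KCJ = 118.4° ✓; |CJ| = 21.40 ✓; ∠(CJ, JE) = 94.00° ✗; |JE| = 15.80 ✓.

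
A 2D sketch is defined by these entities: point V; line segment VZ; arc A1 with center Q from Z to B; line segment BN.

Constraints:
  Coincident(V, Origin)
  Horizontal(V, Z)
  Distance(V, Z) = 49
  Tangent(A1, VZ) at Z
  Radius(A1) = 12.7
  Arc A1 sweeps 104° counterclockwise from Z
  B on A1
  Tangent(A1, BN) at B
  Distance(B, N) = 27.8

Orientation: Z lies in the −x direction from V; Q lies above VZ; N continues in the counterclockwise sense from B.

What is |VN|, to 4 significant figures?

60.92

On A1, Z sits at bearing -90° from Q; a 104° counterclockwise sweep puts B at bearing 14°, so B = Q + 12.7·(cos 14°, sin 14°) = (-36.68, 15.77). Tangency of A1 to BN means the radius QB is perpendicular to BN, so BN runs along (−sin 14°, cos 14°); with |BN| = 27.8, N = (-43.40, 42.75). Then |VN| = |N − V| = 60.92.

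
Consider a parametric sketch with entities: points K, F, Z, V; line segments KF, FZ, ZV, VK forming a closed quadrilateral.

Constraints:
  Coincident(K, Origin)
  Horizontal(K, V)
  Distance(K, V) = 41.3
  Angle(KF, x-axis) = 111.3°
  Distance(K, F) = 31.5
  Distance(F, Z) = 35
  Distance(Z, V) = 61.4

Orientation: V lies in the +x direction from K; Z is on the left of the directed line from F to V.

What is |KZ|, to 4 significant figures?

55.97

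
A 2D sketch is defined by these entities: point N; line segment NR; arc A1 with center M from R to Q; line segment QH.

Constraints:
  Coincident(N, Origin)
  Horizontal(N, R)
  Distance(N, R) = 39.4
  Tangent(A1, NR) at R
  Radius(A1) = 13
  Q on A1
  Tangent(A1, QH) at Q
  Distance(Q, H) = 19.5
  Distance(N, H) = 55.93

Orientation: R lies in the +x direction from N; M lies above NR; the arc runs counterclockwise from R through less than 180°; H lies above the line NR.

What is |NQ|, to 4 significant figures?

54.40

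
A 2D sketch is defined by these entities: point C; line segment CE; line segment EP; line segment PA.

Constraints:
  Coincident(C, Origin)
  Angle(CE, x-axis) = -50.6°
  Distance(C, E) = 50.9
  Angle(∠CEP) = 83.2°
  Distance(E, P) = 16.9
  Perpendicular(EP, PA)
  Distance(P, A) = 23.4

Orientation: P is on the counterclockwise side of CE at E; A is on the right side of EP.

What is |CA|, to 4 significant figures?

74.74

C is at the origin; CE runs at -50.6° with length 50.9, so E = 50.9·(cos -50.6°, sin -50.6°) = (32.31, -39.33). ∠CEP = 83.2°, so EP runs at -50.6° + (180° − 83.2°) = 46.20° from the x-axis; with |EP| = 16.9, P = E + 16.9·(cos 46.20°, sin 46.20°) = (44.01, -27.13). EP ⟂ PA; with |PA| = 23.4 on the right of EP, A = P + 23.4·(0.7218, -0.6921) = (60.89, -43.33). Then |CA| = |A − C| = 74.74.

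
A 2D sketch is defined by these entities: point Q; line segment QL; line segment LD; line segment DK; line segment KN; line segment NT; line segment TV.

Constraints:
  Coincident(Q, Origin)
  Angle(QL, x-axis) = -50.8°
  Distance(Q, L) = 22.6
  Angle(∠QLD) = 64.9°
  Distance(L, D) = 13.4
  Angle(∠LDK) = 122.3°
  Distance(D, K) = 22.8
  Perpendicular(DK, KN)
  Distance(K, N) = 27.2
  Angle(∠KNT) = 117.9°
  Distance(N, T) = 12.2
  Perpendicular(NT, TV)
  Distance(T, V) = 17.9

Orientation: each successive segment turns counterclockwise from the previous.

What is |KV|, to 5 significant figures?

25.672

∠KNT = 117.9° gives NT at -85.900° from the x-axis; with |NT| = 12.2, T = (-14.182, -12.686). The perpendicularity gives TV at right angles to NT, so TV runs at 4.1000°; with |TV| = 17.9, V = (3.6723, -11.407). Then |KV| = |V − K| = 25.672.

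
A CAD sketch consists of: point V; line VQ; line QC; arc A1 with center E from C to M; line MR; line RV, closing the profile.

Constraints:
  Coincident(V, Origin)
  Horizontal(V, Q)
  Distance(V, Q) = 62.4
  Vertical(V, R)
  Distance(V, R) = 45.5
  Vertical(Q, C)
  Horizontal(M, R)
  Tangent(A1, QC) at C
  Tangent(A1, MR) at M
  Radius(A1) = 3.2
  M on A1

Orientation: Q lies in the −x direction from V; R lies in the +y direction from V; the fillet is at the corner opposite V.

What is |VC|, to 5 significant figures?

75.386

V is at the origin; VQ is horizontal with |VQ| = 62.4 and Q on the −x side, so Q = (-62.400, 0.0000). VR is vertical with |VR| = 45.5 and R on the +y side, so R = (0.0000, 45.500). The virtual corner opposite V is at (-62.400, 45.500). The tangent condition forces EC to be normal to QC and since A1 is tangent to MR there, EM ⟂ MR, with radius 3.2, so the center E sits 3.2 in from both sides at E = (-59.200, 42.300). That places the tangent points at C = (-62.400, 42.300) on QC and M = (-59.200, 45.500) on MR. Then |VC| = |C − V| = 75.386.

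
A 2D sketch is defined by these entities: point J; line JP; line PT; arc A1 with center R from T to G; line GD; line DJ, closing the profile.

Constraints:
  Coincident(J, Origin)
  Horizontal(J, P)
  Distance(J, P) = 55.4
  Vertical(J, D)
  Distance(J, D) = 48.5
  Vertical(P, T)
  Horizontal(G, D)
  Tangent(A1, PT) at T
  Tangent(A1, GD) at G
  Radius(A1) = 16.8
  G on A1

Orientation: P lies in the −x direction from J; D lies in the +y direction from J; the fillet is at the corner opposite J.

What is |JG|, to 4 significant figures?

61.99

J is at the origin; JP is horizontal with |JP| = 55.4 and P on the −x side, so P = (-55.40, 0.000). JD is vertical with |JD| = 48.5 and D on the +y side, so D = (0.000, 48.50). The virtual corner opposite J is at (-55.40, 48.50). Since A1 is tangent to PT there, RT ⟂ PT and tangency of A1 to GD means the radius RG is perpendicular to GD, with radius 16.8, so the center R sits 16.8 in from both sides at R = (-38.60, 31.70). That places the tangent points at T = (-55.40, 31.70) on PT and G = (-38.60, 48.50) on GD. Then |JG| = |G − J| = 61.99.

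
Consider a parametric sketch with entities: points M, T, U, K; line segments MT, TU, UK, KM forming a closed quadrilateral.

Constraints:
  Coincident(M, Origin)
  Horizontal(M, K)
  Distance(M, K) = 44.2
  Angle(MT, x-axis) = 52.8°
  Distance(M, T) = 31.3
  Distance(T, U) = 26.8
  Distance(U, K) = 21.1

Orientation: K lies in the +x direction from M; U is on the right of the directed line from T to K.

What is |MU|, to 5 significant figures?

23.206

Checks: |TU| = 26.80 ✓; |UK| = 21.10 ✓.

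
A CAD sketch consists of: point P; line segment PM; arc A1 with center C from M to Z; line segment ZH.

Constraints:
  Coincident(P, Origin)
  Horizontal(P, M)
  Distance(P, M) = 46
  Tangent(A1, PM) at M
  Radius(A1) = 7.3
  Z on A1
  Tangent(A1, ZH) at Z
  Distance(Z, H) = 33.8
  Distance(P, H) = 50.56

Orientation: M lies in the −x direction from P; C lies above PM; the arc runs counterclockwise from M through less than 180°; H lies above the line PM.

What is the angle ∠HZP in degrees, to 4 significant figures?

87.21°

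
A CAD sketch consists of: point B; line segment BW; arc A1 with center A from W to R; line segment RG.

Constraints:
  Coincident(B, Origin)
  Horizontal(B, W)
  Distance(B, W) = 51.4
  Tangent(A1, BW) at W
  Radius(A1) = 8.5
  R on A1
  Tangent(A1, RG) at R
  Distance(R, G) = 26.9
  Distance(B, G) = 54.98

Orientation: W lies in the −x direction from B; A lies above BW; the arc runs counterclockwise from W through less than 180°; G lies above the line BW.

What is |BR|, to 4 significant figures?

43.70

B is at the origin; BW is horizontal with |BW| = 51.4 and W on the −x side, so W = (-51.40, 0.000). The tangent condition forces AW to be normal to BW, so A = W + (0, 8.5) = (-51.40, 8.500). Since AR ⟂ RG (tangency), |AG| = √(8.5² + 26.9²) = 28.21 regardless of where R sits on A1. So G lies on both circle(B, 54.98) and circle(A, 28.21); the above-BW intersection is G = (-42.25, 35.18). R is the foot of the tangent from G: R = (-42.90, 8.293).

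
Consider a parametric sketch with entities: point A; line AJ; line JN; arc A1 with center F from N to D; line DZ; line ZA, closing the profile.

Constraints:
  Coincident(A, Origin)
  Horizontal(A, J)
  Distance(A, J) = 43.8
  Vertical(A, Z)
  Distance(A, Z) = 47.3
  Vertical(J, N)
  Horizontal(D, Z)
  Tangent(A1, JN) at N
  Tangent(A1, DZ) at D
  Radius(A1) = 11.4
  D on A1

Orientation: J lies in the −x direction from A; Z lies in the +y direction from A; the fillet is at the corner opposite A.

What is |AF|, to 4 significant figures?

48.36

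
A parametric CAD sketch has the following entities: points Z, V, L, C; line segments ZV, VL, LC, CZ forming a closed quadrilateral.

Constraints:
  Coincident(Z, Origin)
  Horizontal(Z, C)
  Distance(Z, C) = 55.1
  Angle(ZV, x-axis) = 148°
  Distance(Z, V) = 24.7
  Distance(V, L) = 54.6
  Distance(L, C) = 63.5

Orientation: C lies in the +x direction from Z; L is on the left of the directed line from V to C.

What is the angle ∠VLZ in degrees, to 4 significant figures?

26.17°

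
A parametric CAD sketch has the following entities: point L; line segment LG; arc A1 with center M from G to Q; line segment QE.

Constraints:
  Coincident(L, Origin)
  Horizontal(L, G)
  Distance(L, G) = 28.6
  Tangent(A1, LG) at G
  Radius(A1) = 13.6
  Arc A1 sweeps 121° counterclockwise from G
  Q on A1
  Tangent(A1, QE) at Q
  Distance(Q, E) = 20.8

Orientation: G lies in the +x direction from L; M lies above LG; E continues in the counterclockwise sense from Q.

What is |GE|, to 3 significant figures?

38.4

L is at the origin; L and G share the same y with |LG| = 28.6 and G on the +x side, so G = (28.6, 0.00). Since A1 is tangent to LG there, MG ⟂ LG, so M = G + (0, 13.6) = (28.6, 13.6). On A1, G sits at bearing -90° from M; a 121° counterclockwise sweep puts Q at bearing 31°, so Q = M + 13.6·(cos 31°, sin 31°) = (40.3, 20.6). The tangent condition forces MQ to be normal to QE, so QE runs along (−sin 31°, cos 31°); with |QE| = 20.8, E = (29.5, 38.4). Then |GE| = |E − G| = 38.4.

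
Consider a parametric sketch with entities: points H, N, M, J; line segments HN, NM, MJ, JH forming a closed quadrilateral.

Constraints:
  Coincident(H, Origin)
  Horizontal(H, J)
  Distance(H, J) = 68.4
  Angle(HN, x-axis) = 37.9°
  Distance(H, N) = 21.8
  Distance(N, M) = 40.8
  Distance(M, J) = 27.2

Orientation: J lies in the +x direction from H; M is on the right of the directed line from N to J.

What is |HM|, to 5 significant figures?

48.565

H is at the origin; HJ is horizontal with |HJ| = 68.4 and J in +x, so J = (68.4, 0). HN runs at 37.9° with |HN| = 21.8, so N = (17.202, 13.391). M is determined by |NM| = 40.8 and |MJ| = 27.2 together: it lies at the intersection of circle(N, 40.8) and circle(J, 27.2). With |NJ| = 52.920, the foot of the radical line on NJ is 35.198 from N and the perpendicular offset is √(40.8² − 35.198²) = 20.634. Taking the right-of-NJ solution: M = (46.033, -15.478).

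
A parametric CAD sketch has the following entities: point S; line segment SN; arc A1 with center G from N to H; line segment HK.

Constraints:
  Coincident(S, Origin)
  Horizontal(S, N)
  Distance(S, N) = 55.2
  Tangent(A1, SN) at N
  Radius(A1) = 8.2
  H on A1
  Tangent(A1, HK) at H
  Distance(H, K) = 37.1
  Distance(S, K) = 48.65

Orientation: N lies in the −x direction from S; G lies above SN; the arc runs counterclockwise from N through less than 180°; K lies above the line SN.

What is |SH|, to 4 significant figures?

48.11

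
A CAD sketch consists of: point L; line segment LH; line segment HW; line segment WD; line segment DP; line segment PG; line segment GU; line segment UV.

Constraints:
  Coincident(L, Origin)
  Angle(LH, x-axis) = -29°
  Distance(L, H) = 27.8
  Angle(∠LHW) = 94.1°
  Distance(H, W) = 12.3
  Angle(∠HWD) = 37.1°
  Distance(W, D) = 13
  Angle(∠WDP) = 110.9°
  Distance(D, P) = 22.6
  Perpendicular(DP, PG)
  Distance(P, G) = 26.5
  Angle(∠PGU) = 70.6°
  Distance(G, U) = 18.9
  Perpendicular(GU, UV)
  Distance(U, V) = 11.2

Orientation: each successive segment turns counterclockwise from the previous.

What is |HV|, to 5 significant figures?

4.8520

L is at the origin; LH runs at -29.0° with length 27.8, so H = (24.314, -13.478). ∠LHW = 94.1° gives HW at 56.900° from the x-axis; with |HW| = 12.3, W = (31.031, -3.1738). ∠HWD = 37.1° gives WD at -160.20° from the x-axis; with |WD| = 13.0, D = (18.800, -7.5774). ∠WDP = 110.9° gives DP at -91.100° from the x-axis; with |DP| = 22.6, P = (18.366, -30.173). DP ⟂ PG, so PG runs at -1.1000°; with |PG| = 26.5, G = (44.861, -30.682). ∠PGU = 70.6° gives GU at 108.30° from the x-axis; with |GU| = 18.9, U = (38.927, -12.738). GU is perpendicular to UV, so UV runs at -161.70°; with |UV| = 11.2, V = (28.293, -16.255). Then |HV| = |V − H| = 4.8520.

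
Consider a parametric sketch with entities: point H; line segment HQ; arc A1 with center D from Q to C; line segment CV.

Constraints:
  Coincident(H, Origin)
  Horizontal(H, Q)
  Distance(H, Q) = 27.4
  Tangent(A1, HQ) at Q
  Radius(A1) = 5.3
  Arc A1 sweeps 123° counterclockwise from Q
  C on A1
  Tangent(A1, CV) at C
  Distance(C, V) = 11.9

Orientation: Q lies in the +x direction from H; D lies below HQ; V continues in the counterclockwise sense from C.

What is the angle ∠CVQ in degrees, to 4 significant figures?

26.60°

H is at the origin; HQ is horizontal with |HQ| = 27.4 and Q on the +x side, so Q = (27.40, 0.000). Tangency of A1 to HQ means the radius DQ is perpendicular to HQ, so D = Q + (0, -5.3) = (27.40, -5.300). On A1, Q sits at bearing 90° from D; a 123° counterclockwise sweep puts C at bearing 213°, so C = D + 5.3·(cos 213°, sin 213°) = (22.96, -8.187). A1 meets CV tangentially, so DC is at right angles to CV, so CV runs along (−sin 213°, cos 213°); with |CV| = 11.9, V = (29.44, -18.17). Then cos ∠CVQ = VC·VQ / (|VC||VQ|), giving 26.60°.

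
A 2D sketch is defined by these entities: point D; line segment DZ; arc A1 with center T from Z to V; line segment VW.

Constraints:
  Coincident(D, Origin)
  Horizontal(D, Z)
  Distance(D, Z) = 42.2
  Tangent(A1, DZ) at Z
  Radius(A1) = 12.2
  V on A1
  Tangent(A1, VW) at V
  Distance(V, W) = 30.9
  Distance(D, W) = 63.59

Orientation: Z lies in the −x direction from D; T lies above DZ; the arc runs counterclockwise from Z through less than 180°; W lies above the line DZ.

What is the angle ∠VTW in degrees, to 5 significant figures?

68.455°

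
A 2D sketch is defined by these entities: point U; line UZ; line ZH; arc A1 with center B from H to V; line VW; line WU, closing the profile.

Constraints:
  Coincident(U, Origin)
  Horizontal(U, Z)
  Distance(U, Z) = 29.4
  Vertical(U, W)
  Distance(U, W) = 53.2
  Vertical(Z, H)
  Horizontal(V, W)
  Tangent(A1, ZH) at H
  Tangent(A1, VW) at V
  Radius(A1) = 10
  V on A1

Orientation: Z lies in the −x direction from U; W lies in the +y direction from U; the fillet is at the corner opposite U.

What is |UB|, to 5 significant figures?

47.356

U and W share the same x with |UW| = 53.2 and W on the +y side, so W = (0.0000, 53.200). The virtual corner opposite U is at (-29.400, 53.200). Since A1 is tangent to ZH there, BH ⟂ ZH and since A1 is tangent to VW there, BV ⟂ VW, with radius 10.0, so the center B sits 10.0 in from both sides at B = (-19.400, 43.200). Then |UB| = |B − U| = 47.356.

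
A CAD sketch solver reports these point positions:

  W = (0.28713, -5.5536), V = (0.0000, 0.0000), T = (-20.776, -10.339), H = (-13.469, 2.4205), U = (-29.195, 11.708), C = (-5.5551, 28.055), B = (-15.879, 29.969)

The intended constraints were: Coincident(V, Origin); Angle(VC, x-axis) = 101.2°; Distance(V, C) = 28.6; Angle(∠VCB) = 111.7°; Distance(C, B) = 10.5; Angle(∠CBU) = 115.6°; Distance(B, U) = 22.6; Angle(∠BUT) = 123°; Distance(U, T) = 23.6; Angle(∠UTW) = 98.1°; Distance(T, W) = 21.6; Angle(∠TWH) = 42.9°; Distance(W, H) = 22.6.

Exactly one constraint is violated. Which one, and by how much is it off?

Distance(W, H) = 22.6 — off by 6.70.

V = (0.00, 0.00) ✓; VC at 101.2° ✓; |VC| = 28.60 ✓; ∠VCB = 111.7° ✓; |CB| = 10.50 ✓; ∠CBU = 115.6° ✓; |BU| = 22.60 ✓; ∠BUT = 123.0° ✓; |UT| = 23.60 ✓; ∠UTW = 98.10° ✓; |TW| = 21.60 ✓; ∠TWH = 42.90° ✓; |WH| = 15.90 ✗.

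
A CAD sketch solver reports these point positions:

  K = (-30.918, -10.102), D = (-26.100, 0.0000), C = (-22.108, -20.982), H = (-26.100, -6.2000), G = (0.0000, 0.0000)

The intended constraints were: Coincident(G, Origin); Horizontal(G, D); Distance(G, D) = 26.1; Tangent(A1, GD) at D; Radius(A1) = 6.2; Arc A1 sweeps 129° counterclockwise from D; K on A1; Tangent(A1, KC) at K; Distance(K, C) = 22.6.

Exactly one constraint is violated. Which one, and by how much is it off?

Distance(K, C) = 22.6 — off by 8.60.

G = (0.00, 0.00) ✓; G.y = 0.00, D.y = 0.00 ✓; |GD| = 26.10 ✓; ∠(HD, DG) = 90.00° ✓; |HD| = 6.200 ✓; bearing(H→K) − bearing(H→D) = 129.0° ✓; |HK| = 6.200 ✓; ∠(HK, KC) = 90.00° ✓; |KC| = 14.00 ✗.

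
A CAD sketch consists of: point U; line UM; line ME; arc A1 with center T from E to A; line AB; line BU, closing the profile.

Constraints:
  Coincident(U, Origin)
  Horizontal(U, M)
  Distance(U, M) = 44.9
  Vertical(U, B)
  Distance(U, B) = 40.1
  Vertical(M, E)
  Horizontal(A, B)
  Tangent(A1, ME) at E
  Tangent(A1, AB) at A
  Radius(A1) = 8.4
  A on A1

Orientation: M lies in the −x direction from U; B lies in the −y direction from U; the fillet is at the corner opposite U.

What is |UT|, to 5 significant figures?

48.344

U is at the origin; U and M share the same y with |UM| = 44.9 and M on the −x side, so M = (-44.900, 0.0000). UB is vertical with |UB| = 40.1 and B on the −y side, so B = (0.0000, -40.100). The virtual corner opposite U is at (-44.900, -40.100). Tangency of A1 to ME means the radius TE is perpendicular to ME and since A1 is tangent to AB there, TA ⟂ AB, with radius 8.4, so the center T sits 8.4 in from both sides at T = (-36.500, -31.700). Then |UT| = |T − U| = 48.344.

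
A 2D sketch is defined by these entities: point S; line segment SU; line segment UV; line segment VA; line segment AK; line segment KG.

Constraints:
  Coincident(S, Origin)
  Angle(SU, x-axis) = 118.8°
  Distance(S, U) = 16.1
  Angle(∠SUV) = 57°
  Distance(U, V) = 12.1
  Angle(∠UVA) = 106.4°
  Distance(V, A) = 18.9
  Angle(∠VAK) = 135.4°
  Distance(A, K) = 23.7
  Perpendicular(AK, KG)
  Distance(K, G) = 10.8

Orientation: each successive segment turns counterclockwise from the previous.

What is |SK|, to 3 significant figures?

25.6

S is at the origin; SU runs at 118.8° with length 16.1, so U = (-7.76, 14.1). ∠SUV = 57.0° gives UV at -118° from the x-axis; with |UV| = 12.1, V = (-13.5, 3.44). ∠UVA = 106.4° gives VA at -44.6° from the x-axis; with |VA| = 18.9, A = (-0.0168, -9.83). ∠VAK = 135.4° gives AK at 0.00° from the x-axis; with |AK| = 23.7, K = (23.7, -9.83). Then |SK| = |K − S| = 25.6.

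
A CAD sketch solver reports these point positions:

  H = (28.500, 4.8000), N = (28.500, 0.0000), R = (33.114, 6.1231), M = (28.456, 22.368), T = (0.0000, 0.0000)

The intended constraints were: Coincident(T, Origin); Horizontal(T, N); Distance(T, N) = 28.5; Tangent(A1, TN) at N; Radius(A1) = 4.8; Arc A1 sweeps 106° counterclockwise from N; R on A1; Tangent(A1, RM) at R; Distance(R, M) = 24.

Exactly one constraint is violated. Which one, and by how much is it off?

Distance(R, M) = 24 — off by 7.10.

T = (0.00, 0.00) ✓; T.y = 0.00, N.y = 0.00 ✓; |TN| = 28.50 ✓; ∠(HN, NT) = 90.00° ✓; |HN| = 4.800 ✓; bearing(H→R) − bearing(H→N) = 106.0° ✓; |HR| = 4.800 ✓; ∠(HR, RM) = 90.00° ✓; |RM| = 16.90 ✗.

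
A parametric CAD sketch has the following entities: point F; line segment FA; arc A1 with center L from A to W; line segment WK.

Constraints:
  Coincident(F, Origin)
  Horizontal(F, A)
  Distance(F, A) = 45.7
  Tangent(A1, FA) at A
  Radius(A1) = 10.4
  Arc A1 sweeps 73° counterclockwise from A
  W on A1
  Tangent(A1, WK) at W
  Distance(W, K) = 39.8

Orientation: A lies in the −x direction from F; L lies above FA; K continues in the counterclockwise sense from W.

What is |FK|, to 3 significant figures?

51.4

F is at the origin; FA is horizontal with |FA| = 45.7 and A on the −x side, so A = (-45.7, 0.00). A1 meets FA tangentially, so LA is at right angles to FA, so L = A + (0, 10.4) = (-45.7, 10.4). On A1, A sits at bearing -90° from L; a 73° counterclockwise sweep puts W at bearing -17°, so W = L + 10.4·(cos -17°, sin -17°) = (-35.8, 7.36). Since A1 is tangent to WK there, LW ⟂ WK, so WK runs along (−sin -17°, cos -17°); with |WK| = 39.8, K = (-24.1, 45.4). Then |FK| = |K − F| = 51.4.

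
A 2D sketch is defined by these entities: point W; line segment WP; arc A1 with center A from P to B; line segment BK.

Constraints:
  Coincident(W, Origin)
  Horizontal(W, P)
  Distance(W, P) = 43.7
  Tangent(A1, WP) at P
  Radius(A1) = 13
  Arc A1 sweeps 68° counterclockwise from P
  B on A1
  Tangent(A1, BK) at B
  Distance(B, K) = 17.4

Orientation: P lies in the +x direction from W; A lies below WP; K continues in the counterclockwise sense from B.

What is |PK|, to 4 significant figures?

30.55

On A1, P sits at bearing 90° from A; a 68° counterclockwise sweep puts B at bearing 158°, so B = A + 13.0·(cos 158°, sin 158°) = (31.65, -8.130). Tangency of A1 to BK means the radius AB is perpendicular to BK, so BK runs along (−sin 158°, cos 158°); with |BK| = 17.4, K = (25.13, -24.26). Then |PK| = |K − P| = 30.55.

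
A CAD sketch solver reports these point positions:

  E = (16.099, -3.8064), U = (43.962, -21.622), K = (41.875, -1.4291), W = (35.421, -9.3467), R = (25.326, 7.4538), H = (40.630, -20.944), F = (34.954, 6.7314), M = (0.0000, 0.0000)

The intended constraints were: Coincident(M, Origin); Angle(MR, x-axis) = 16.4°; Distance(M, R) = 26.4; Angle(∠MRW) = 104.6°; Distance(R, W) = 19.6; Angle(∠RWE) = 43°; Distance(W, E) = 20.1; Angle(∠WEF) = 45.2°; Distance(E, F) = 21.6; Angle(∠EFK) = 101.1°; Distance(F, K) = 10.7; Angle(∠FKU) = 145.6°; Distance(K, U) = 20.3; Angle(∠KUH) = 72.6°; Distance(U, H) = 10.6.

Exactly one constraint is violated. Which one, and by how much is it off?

Distance(U, H) = 10.6 — off by 7.20.

M = (0.00, 0.00) ✓; MR at 16.40° ✓; |MR| = 26.40 ✓; ∠MRW = 104.6° ✓; |RW| = 19.60 ✓; ∠RWE = 43.00° ✓; |WE| = 20.10 ✓; ∠WEF = 45.20° ✓; |EF| = 21.60 ✓; ∠EFK = 101.1° ✓; |FK| = 10.70 ✓; ∠FKU = 145.6° ✓; |KU| = 20.30 ✓; ∠KUH = 72.60° ✓; |UH| = 3.400 ✗.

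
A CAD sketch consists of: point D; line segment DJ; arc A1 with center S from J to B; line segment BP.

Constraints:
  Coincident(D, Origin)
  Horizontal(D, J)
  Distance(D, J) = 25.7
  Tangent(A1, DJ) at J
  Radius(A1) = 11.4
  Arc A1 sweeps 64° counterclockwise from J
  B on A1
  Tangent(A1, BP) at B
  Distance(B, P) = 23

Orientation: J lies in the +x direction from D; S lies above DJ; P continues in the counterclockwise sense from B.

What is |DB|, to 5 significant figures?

36.512

D is at the origin; D and J share the same y with |DJ| = 25.7 and J on the +x side, so J = (25.700, 0.0000). A1 meets DJ tangentially, so SJ is at right angles to DJ, so S = J + (0, 11.4) = (25.700, 11.400). On A1, J sits at bearing -90° from S; a 64° counterclockwise sweep puts B at bearing -26°, so B = S + 11.4·(cos -26°, sin -26°) = (35.946, 6.4026). Then |DB| = |B − D| = 36.512.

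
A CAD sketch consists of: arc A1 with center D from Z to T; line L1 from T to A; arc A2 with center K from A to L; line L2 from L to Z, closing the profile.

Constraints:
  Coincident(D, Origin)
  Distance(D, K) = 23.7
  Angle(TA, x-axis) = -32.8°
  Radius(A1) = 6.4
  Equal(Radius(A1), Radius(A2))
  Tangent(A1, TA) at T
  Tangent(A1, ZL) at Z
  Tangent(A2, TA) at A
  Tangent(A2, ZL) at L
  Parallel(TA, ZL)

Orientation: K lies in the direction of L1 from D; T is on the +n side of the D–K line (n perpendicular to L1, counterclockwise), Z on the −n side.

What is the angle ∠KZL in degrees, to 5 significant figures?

15.112°

The slot axis is L1's direction at -32.8°, so u = (cos -32.8°, sin -32.8°) = (0.84057, -0.54171) and n = (−sin -32.8°, cos -32.8°) = (0.54171, 0.84057). D is at the origin and K lies 23.7 along u from D, so K = 23.7·u = (19.921, -12.838). Tangency of A1 to both parallel lines with radius 6.4 puts T and Z at D ± 6.4·n: T = (3.4669, 5.3796), Z = (-3.4669, -5.3796). Equal radii place A and L the same way about K: A = K + 6.4·n = (23.388, -7.4589), L = K − 6.4·n = (16.454, -18.218). Then cos ∠KZL = ZK·ZL / (|ZK||ZL|), giving 15.112°.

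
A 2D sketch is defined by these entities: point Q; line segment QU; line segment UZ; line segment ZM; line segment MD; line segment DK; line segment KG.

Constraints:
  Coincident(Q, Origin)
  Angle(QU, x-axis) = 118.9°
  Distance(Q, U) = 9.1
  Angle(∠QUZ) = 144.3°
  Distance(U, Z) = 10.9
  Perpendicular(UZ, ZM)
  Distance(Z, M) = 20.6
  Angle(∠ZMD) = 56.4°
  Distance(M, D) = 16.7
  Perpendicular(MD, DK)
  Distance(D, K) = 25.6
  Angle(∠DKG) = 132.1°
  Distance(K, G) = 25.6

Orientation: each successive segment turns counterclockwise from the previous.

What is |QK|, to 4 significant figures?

24.03

∠ZMD = 56.4° gives MD at 8.200° from the x-axis; with |MD| = 16.7, D = (-6.551, -3.585). MD ⟂ DK, so DK runs at 98.20°; with |DK| = 25.6, K = (-10.20, 21.75). Then |QK| = |K − Q| = 24.03.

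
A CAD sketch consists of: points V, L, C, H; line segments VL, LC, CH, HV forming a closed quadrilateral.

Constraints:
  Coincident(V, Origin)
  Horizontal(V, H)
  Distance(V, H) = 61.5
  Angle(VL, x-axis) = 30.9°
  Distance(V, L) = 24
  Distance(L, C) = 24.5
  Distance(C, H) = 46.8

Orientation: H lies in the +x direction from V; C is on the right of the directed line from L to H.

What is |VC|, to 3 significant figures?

20.0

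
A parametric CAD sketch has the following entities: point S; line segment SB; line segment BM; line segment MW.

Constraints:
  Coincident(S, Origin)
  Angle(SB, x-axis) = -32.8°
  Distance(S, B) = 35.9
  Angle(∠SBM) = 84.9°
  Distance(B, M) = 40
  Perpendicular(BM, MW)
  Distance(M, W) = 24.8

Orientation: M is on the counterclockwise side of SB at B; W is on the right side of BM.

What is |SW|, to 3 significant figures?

70.9

∠SBM = 84.9°, so BM runs at -32.8° + (180° − 84.9°) = 62.3° from the x-axis; with |BM| = 40.0, M = B + 40.0·(cos 62.3°, sin 62.3°) = (48.8, 16.0). BM ⟂ MW; with |MW| = 24.8 on the right of BM, W = M + 24.8·(0.885, -0.465) = (70.7, 4.44). Then |SW| = |W − S| = 70.9.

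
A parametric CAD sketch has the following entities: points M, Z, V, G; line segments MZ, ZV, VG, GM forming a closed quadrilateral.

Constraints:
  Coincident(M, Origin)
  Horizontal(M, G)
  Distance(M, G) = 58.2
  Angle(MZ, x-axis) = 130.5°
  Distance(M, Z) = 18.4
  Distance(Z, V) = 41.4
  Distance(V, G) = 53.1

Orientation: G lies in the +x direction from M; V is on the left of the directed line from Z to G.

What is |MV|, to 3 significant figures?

44.0

M is at the origin; M and G share the same y with |MG| = 58.2 and G in +x, so G = (58.2, 0). MZ runs at 130.5° with |MZ| = 18.4, so Z = (-11.9, 14.0). V is determined by |ZV| = 41.4 and |VG| = 53.1 together: it lies at the intersection of circle(Z, 41.4) and circle(G, 53.1). With |ZG| = 71.5, the foot of the radical line on ZG is 28.0 from Z and the perpendicular offset is √(41.4² − 28.0²) = 30.5. Taking the left-of-ZG solution: V = (21.5, 38.4).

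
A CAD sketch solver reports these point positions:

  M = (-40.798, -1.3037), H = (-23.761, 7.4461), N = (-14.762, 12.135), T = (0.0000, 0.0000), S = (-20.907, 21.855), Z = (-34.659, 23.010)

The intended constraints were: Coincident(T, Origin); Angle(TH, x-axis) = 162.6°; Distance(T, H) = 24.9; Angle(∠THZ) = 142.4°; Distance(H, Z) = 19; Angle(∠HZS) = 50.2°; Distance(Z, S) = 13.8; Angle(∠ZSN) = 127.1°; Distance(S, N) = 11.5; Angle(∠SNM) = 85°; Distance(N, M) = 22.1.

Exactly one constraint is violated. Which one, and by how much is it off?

Distance(N, M) = 22.1 — off by 7.20.

T = (0.00, 0.00) ✓; TH at 162.6° ✓; |TH| = 24.90 ✓; ∠THZ = 142.4° ✓; |HZ| = 19.00 ✓; ∠HZS = 50.20° ✓; |ZS| = 13.80 ✓; ∠ZSN = 127.1° ✓; |SN| = 11.50 ✓; ∠SNM = 85.00° ✓; |NM| = 29.30 ✗.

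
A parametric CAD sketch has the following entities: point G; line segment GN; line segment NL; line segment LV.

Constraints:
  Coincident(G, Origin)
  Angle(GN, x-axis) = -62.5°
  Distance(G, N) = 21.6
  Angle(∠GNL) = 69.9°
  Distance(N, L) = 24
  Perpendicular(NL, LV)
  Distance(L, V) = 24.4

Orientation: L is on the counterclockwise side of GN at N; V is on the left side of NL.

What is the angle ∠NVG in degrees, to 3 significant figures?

31.5°

∠GNL = 69.9°, so NL runs at -62.5° + (180° − 69.9°) = 47.6° from the x-axis; with |NL| = 24.0, L = N + 24.0·(cos 47.6°, sin 47.6°) = (26.2, -1.44). NL ⟂ LV; with |LV| = 24.4 on the left of NL, V = L + 24.4·(-0.738, 0.674) = (8.14, 15.0). Then cos ∠NVG = VN·VG / (|VN||VG|), giving 31.5°.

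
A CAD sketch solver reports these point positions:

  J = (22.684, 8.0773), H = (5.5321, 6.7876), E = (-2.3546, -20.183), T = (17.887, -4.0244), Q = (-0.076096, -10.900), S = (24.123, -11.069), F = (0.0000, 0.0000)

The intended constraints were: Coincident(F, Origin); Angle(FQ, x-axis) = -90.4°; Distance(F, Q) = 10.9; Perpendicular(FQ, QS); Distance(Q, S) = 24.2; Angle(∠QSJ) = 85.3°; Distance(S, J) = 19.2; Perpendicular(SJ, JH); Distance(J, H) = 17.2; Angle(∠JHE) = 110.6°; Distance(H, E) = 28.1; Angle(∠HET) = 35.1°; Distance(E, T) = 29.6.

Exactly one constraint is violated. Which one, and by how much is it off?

Distance(E, T) = 29.6 — off by 3.70.

F = (0.00, 0.00) ✓; FQ at -90.40° ✓; |FQ| = 10.90 ✓; ∠(FQ, QS) = 90.00° ✓; |QS| = 24.20 ✓; ∠QSJ = 85.30° ✓; |SJ| = 19.20 ✓; ∠(SJ, JH) = 90.00° ✓; |JH| = 17.20 ✓; ∠JHE = 110.6° ✓; |HE| = 28.10 ✓; ∠HET = 35.10° ✓; |ET| = 25.90 ✗.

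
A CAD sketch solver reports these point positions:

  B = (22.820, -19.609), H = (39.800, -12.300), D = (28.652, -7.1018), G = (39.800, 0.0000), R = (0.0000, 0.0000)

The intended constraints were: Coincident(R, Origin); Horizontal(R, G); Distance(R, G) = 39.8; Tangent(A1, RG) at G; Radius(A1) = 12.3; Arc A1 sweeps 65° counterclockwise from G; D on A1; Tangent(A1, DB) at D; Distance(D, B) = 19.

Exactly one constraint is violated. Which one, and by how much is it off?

Distance(D, B) = 19 — off by 5.20.

R = (0.00, 0.00) ✓; R.y = 0.00, G.y = 0.00 ✓; |RG| = 39.80 ✓; ∠(HG, GR) = 90.00° ✓; |HG| = 12.30 ✓; bearing(H→D) − bearing(H→G) = 65.00° ✓; |HD| = 12.30 ✓; ∠(HD, DB) = 90.00° ✓; |DB| = 13.80 ✗.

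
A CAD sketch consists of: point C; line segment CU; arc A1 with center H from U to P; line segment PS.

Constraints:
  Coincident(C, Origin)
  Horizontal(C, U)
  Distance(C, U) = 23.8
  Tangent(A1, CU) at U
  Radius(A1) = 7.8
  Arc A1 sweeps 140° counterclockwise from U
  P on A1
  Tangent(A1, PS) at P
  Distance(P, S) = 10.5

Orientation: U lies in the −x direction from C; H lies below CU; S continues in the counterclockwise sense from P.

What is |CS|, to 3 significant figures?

29.2

C is at the origin; C and U share the same y with |CU| = 23.8 and U on the −x side, so U = (-23.8, 0.00). Tangency of A1 to CU means the radius HU is perpendicular to CU, so H = U + (0, -7.8) = (-23.8, -7.80). On A1, U sits at bearing 90° from H; a 140° counterclockwise sweep puts P at bearing 230°, so P = H + 7.8·(cos 230°, sin 230°) = (-28.8, -13.8). A1 meets PS tangentially, so HP is at right angles to PS, so PS runs along (−sin 230°, cos 230°); with |PS| = 10.5, S = (-20.8, -20.5). Then |CS| = |S − C| = 29.2.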